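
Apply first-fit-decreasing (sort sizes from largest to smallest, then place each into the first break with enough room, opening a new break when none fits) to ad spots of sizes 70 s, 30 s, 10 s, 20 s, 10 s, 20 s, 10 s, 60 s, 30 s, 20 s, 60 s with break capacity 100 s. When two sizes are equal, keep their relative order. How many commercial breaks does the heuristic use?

4

Sorted descending: 70, 60, 60, 30, 30, 20, 20, 20, 10, 10, 10.
  70 → break 1 (new)  [load 70/100]
  60 → break 2 (new)  [load 60/100]
  60 → break 3 (new)  [load 60/100]
  30 → break 1  [load 100/100]
  30 → break 2  [load 90/100]
  20 → break 3  [load 80/100]
  20 → break 3  [load 100/100]
  20 → break 4 (new)  [load 20/100]
  10 → break 2  [load 100/100]
  10 → break 4  [load 30/100]
  10 → break 4  [load 40/100]
4 commercial breaks opened.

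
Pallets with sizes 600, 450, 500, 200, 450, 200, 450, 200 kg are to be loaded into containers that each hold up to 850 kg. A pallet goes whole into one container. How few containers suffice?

Total = 600 + 500 + 450 + 450 + 450 + 200 + 200 + 200 = 3050 kg.
Lower bound: ⌈3050/850⌉ = 4 containers.
Also, 5 pallets each exceed 425 kg, and no two of those can share a container, so at least 5 containers are needed.
A packing using 5 containers:
  container 1: 600 + 200 = 800
  container 2: 500 + 200 = 700
  container 3: 450 + 200 = 650
  container 4: 450 = 450
  container 5: 450 = 450
This matches the lower bound, so 5 is optimal.

5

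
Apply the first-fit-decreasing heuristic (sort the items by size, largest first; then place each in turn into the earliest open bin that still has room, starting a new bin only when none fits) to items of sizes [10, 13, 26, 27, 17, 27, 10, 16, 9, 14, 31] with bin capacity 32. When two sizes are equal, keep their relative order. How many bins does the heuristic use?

Sorted descending: 31, 27, 27, 26, 17, 16, 14, 13, 10, 10, 9.
  31 → bin 1 (new)  [load 31/32]
  27 → bin 2 (new)  [load 27/32]
  27 → bin 3 (new)  [load 27/32]
  26 → bin 4 (new)  [load 26/32]
  17 → bin 5 (new)  [load 17/32]
  16 → bin 6 (new)  [load 16/32]
  14 → bin 5  [load 31/32]
  13 → bin 6  [load 29/32]
  10 → bin 7 (new)  [load 10/32]
  10 → bin 7  [load 20/32]
  9 → bin 7  [load 29/32]
7 bins opened.

7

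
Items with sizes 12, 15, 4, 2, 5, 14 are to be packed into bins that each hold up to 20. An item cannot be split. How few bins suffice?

Total = 15 + 14 + 12 + 5 + 4 + 2 = 52.
Lower bound: ⌈52/20⌉ = 3 bins.
A packing using 3 bins:
  bin 1: 15 + 5 = 20
  bin 2: 14 + 4 + 2 = 20
  bin 3: 12 = 12
This matches the lower bound, so 3 is optimal.

3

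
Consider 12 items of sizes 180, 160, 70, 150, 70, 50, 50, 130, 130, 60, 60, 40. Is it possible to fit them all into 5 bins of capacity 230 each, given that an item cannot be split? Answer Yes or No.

No

Total = 1150; ⌈1150/230⌉ = 5.
The bound of 5 does not rule out 5, but exhaustive search shows no assignment into 5 bins of capacity 230 exists — the minimum is 6.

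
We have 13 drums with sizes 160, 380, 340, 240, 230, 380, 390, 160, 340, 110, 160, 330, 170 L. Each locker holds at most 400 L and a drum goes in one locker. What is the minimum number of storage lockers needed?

10

Total = 390 + 380 + 380 + 340 + 340 + 330 + 240 + 230 + 170 + 160 + 160 + 160 + 110 = 3390 L.
Lower bound: ⌈3390/400⌉ = 9 storage lockers.
A packing using 10 storage lockers:
  locker 1: 390 = 390
  locker 2: 380 = 380
  locker 3: 380 = 380
  locker 4: 340 = 340
  locker 5: 340 = 340
  locker 6: 330 = 330
  locker 7: 240 + 160 = 400
  locker 8: 230 + 170 = 400
  locker 9: 160 + 160 = 320
  locker 10: 110 = 110
No arrangement into 9 storage lockers stays within capacity, so 10 is optimal.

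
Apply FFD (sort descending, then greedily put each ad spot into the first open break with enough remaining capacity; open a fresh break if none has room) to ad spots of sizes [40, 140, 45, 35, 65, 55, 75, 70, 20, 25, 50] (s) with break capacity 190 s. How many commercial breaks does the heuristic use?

4

Sorted descending: 140, 75, 70, 65, 55, 50, 45, 40, 35, 25, 20.
  140 → break 1 (new)  [load 140/190]
  75 → break 2 (new)  [load 75/190]
  70 → break 2  [load 145/190]
  65 → break 3 (new)  [load 65/190]
  55 → break 3  [load 120/190]
  50 → break 1  [load 190/190]
  45 → break 2  [load 190/190]
  40 → break 3  [load 160/190]
  35 → break 4 (new)  [load 35/190]
  25 → break 3  [load 185/190]
  20 → break 4  [load 55/190]
4 commercial breaks opened.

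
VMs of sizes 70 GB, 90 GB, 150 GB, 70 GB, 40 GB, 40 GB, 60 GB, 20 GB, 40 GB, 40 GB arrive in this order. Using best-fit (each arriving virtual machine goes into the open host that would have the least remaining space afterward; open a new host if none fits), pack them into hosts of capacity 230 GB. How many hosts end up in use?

3

  70 → host 1 (new)  [load 70/230]
  90 → host 1  [load 160/230]
  150 → host 2 (new)  [load 150/230]
  70 → host 1  [load 230/230]
  40 → host 2  [load 190/230]
  40 → host 2  [load 230/230]
  60 → host 3 (new)  [load 60/230]
  20 → host 3  [load 80/230]
  40 → host 3  [load 120/230]
  40 → host 3  [load 160/230]
3 hosts opened.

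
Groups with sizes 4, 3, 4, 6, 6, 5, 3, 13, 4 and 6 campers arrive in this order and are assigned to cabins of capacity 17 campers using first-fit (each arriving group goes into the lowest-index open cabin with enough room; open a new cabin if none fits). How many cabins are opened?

4

  4 → cabin 1 (new)  [load 4/17]
  3 → cabin 1  [load 7/17]
  4 → cabin 1  [load 11/17]
  6 → cabin 1  [load 17/17]
  6 → cabin 2 (new)  [load 6/17]
  5 → cabin 2  [load 11/17]
  3 → cabin 2  [load 14/17]
  13 → cabin 3 (new)  [load 13/17]
  4 → cabin 3  [load 17/17]
  6 → cabin 4 (new)  [load 6/17]
4 cabins opened.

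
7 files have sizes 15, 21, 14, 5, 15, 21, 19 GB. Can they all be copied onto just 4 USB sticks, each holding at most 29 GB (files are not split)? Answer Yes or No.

Total = 110 GB; ⌈110/29⌉ = 4.
5 files each exceed half the capacity and cannot share a USB stick, forcing at least 5 USB sticks.
At least 5 USB sticks are required, but only 4 are allowed.

No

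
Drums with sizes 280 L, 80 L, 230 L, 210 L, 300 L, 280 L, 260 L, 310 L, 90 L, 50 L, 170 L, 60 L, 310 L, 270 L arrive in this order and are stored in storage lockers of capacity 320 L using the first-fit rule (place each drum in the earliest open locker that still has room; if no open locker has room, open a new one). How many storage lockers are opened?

10

  280 → locker 1 (new)  [load 280/320]
  80 → locker 2 (new)  [load 80/320]
  230 → locker 2  [load 310/320]
  210 → locker 3 (new)  [load 210/320]
  300 → locker 4 (new)  [load 300/320]
  280 → locker 5 (new)  [load 280/320]
  260 → locker 6 (new)  [load 260/320]
  310 → locker 7 (new)  [load 310/320]
  90 → locker 3  [load 300/320]
  50 → locker 6  [load 310/320]
  170 → locker 8 (new)  [load 170/320]
  60 → locker 8  [load 230/320]
  310 → locker 9 (new)  [load 310/320]
  270 → locker 10 (new)  [load 270/320]
10 storage lockers opened.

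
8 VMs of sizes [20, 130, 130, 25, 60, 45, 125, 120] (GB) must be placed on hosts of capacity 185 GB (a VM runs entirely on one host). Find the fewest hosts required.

Total = 130 + 130 + 125 + 120 + 60 + 45 + 25 + 20 = 655 GB.
Lower bound: ⌈655/185⌉ = 4 hosts.
A packing using 4 hosts:
  host 1: 130 + 45 = 175
  host 2: 130 + 25 + 20 = 175
  host 3: 125 + 60 = 185
  host 4: 120 = 120
This matches the lower bound, so 4 is optimal.

4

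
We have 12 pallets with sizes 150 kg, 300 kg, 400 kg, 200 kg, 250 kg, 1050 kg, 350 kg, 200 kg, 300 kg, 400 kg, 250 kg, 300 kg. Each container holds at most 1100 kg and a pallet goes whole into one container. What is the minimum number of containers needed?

Total = 1050 + 400 + 400 + 350 + 300 + 300 + 300 + 250 + 250 + 200 + 200 + 150 = 4150 kg.
Lower bound: ⌈4150/1100⌉ = 4 containers.
A packing using 4 containers:
  container 1: 1050 = 1050
  container 2: 400 + 400 + 300 = 1100
  container 3: 350 + 300 + 300 + 150 = 1100
  container 4: 250 + 250 + 200 + 200 = 900
This matches the lower bound, so 4 is optimal.

4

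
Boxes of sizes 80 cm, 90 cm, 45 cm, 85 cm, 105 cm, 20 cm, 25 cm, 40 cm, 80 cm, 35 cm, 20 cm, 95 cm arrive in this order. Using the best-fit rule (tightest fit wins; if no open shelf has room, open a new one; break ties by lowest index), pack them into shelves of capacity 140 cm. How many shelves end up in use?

  80 → shelf 1 (new)  [load 80/140]
  90 → shelf 2 (new)  [load 90/140]
  45 → shelf 2  [load 135/140]
  85 → shelf 3 (new)  [load 85/140]
  105 → shelf 4 (new)  [load 105/140]
  20 → shelf 4  [load 125/140]
  25 → shelf 3  [load 110/140]
  40 → shelf 1  [load 120/140]
  80 → shelf 5 (new)  [load 80/140]
  35 → shelf 5  [load 115/140]
  20 → shelf 1  [load 140/140]
  95 → shelf 6 (new)  [load 95/140]
6 shelves opened.

6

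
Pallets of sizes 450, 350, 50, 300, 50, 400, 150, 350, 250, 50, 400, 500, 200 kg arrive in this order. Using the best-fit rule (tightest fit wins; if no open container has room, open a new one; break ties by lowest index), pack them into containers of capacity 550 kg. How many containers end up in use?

7

  450 → container 1 (new)  [load 450/550]
  350 → container 2 (new)  [load 350/550]
  50 → container 1  [load 500/550]
  300 → container 3 (new)  [load 300/550]
  50 → container 1  [load 550/550]
  400 → container 4 (new)  [load 400/550]
  150 → container 4  [load 550/550]
  350 → container 5 (new)  [load 350/550]
  250 → container 3  [load 550/550]
  50 → container 2  [load 400/550]
  400 → container 6 (new)  [load 400/550]
  500 → container 7 (new)  [load 500/550]
  200 → container 5  [load 550/550]
7 containers opened.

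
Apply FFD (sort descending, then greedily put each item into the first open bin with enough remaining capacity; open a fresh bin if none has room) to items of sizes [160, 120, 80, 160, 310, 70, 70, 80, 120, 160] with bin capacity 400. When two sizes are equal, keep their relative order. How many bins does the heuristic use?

4

Sorted descending: 310, 160, 160, 160, 120, 120, 80, 80, 70, 70.
  310 → bin 1 (new)  [load 310/400]
  160 → bin 2 (new)  [load 160/400]
  160 → bin 2  [load 320/400]
  160 → bin 3 (new)  [load 160/400]
  120 → bin 3  [load 280/400]
  120 → bin 3  [load 400/400]
  80 → bin 1  [load 390/400]
  80 → bin 2  [load 400/400]
  70 → bin 4 (new)  [load 70/400]
  70 → bin 4  [load 140/400]
4 bins opened.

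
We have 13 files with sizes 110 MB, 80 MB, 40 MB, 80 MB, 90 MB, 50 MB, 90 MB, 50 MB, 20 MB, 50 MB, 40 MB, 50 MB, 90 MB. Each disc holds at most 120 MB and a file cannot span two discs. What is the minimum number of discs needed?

Total = 110 + 90 + 90 + 90 + 80 + 80 + 50 + 50 + 50 + 50 + 40 + 40 + 20 = 840 MB.
Lower bound: ⌈840/120⌉ = 7 discs.
A packing using 8 discs:
  disc 1: 110 = 110
  disc 2: 90 + 20 = 110
  disc 3: 90 = 90
  disc 4: 90 = 90
  disc 5: 80 + 40 = 120
  disc 6: 80 + 40 = 120
  disc 7: 50 + 50 = 100
  disc 8: 50 + 50 = 100
No arrangement into 7 discs stays within capacity, so 8 is optimal.

8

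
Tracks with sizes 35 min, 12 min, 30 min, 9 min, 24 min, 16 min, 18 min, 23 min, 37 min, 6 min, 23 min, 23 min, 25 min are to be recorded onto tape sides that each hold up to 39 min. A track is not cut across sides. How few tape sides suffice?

Total = 37 + 35 + 30 + 25 + 24 + 23 + 23 + 23 + 18 + 16 + 12 + 9 + 6 = 281 min.
Lower bound: ⌈281/39⌉ = 8 tape sides.
A packing using 9 tape sides:
  side 1: 37 = 37
  side 2: 35 = 35
  side 3: 30 + 9 = 39
  side 4: 25 + 12 = 37
  side 5: 24 + 6 = 30
  side 6: 23 + 16 = 39
  side 7: 23 = 23
  side 8: 23 = 23
  side 9: 18 = 18
No arrangement into 8 tape sides stays within capacity, so 9 is optimal.

9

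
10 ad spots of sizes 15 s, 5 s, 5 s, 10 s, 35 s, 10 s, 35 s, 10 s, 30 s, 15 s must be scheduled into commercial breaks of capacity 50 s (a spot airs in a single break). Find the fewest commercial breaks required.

4

Total = 35 + 35 + 30 + 15 + 15 + 10 + 10 + 10 + 5 + 5 = 170 s.
Lower bound: ⌈170/50⌉ = 4 commercial breaks.
A packing using 4 commercial breaks:
  break 1: 35 + 15 = 50
  break 2: 35 + 15 = 50
  break 3: 30 + 10 + 10 = 50
  break 4: 10 + 5 + 5 = 20
This matches the lower bound, so 4 is optimal.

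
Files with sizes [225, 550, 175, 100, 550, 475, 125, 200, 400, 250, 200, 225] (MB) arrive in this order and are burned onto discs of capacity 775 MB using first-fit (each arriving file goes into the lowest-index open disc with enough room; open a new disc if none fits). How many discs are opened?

5

  225 → disc 1 (new)  [load 225/775]
  550 → disc 1  [load 775/775]
  175 → disc 2 (new)  [load 175/775]
  100 → disc 2  [load 275/775]
  550 → disc 3 (new)  [load 550/775]
  475 → disc 2  [load 750/775]
  125 → disc 3  [load 675/775]
  200 → disc 4 (new)  [load 200/775]
  400 → disc 4  [load 600/775]
  250 → disc 5 (new)  [load 250/775]
  200 → disc 5  [load 450/775]
  225 → disc 5  [load 675/775]
5 discs opened.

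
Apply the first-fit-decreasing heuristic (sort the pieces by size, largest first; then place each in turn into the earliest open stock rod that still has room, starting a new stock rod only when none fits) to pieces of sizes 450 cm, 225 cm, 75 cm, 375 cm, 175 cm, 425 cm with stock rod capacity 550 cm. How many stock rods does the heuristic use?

4

Sorted descending: 450, 425, 375, 225, 175, 75.
  450 → stock rod 1 (new)  [load 450/550]
  425 → stock rod 2 (new)  [load 425/550]
  375 → stock rod 3 (new)  [load 375/550]
  225 → stock rod 4 (new)  [load 225/550]
  175 → stock rod 3  [load 550/550]
  75 → stock rod 1  [load 525/550]
4 stock rods opened.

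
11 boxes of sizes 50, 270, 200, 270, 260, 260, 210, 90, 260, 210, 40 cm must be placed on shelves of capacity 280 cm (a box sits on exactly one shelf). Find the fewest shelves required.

Total = 270 + 270 + 260 + 260 + 260 + 210 + 210 + 200 + 90 + 50 + 40 = 2120 cm.
Lower bound: ⌈2120/280⌉ = 8 shelves.
A packing using 9 shelves:
  shelf 1: 270 = 270
  shelf 2: 270 = 270
  shelf 3: 260 = 260
  shelf 4: 260 = 260
  shelf 5: 260 = 260
  shelf 6: 210 + 50 = 260
  shelf 7: 210 + 40 = 250
  shelf 8: 200 = 200
  shelf 9: 90 = 90
No arrangement into 8 shelves stays within capacity, so 9 is optimal.

9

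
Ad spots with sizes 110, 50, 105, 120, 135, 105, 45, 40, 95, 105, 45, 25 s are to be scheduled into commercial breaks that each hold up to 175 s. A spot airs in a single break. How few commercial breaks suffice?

7

Total = 135 + 120 + 110 + 105 + 105 + 105 + 95 + 50 + 45 + 45 + 40 + 25 = 980 s.
Lower bound: ⌈980/175⌉ = 6 commercial breaks.
Also, 7 ad spots each exceed 175/2 s, and no two of those can share a break, so at least 7 commercial breaks are needed.
A packing using 7 commercial breaks:
  break 1: 135 + 40 = 175
  break 2: 120 + 50 = 170
  break 3: 110 + 45 = 155
  break 4: 105 + 45 + 25 = 175
  break 5: 105 = 105
  break 6: 105 = 105
  break 7: 95 = 95
This matches the lower bound, so 7 is optimal.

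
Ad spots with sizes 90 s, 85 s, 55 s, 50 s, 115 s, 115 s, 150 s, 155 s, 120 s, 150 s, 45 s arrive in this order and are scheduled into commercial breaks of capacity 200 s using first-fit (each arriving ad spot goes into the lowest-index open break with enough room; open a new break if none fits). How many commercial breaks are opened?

  90 → break 1 (new)  [load 90/200]
  85 → break 1  [load 175/200]
  55 → break 2 (new)  [load 55/200]
  50 → break 2  [load 105/200]
  115 → break 3 (new)  [load 115/200]
  115 → break 4 (new)  [load 115/200]
  150 → break 5 (new)  [load 150/200]
  155 → break 6 (new)  [load 155/200]
  120 → break 7 (new)  [load 120/200]
  150 → break 8 (new)  [load 150/200]
  45 → break 2  [load 150/200]
8 commercial breaks opened.

8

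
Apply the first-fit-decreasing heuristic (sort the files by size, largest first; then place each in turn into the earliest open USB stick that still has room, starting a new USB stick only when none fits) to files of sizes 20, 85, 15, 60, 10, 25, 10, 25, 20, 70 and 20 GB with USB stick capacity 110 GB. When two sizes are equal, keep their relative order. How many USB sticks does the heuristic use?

Sorted descending: 85, 70, 60, 25, 25, 20, 20, 20, 15, 10, 10.
  85 → USB stick 1 (new)  [load 85/110]
  70 → USB stick 2 (new)  [load 70/110]
  60 → USB stick 3 (new)  [load 60/110]
  25 → USB stick 1  [load 110/110]
  25 → USB stick 2  [load 95/110]
  20 → USB stick 3  [load 80/110]
  20 → USB stick 3  [load 100/110]
  20 → USB stick 4 (new)  [load 20/110]
  15 → USB stick 2  [load 110/110]
  10 → USB stick 3  [load 110/110]
  10 → USB stick 4  [load 30/110]
4 USB sticks opened.

4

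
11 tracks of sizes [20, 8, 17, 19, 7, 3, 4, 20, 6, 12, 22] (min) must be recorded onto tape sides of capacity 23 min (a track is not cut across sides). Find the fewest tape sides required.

Total = 22 + 20 + 20 + 19 + 17 + 12 + 8 + 7 + 6 + 4 + 3 = 138 min.
Lower bound: ⌈138/23⌉ = 6 tape sides.
A packing using 7 tape sides:
  side 1: 22 = 22
  side 2: 20 + 3 = 23
  side 3: 20 = 20
  side 4: 19 + 4 = 23
  side 5: 17 + 6 = 23
  side 6: 12 + 8 = 20
  side 7: 7 = 7
No arrangement into 6 tape sides stays within capacity, so 7 is optimal.

7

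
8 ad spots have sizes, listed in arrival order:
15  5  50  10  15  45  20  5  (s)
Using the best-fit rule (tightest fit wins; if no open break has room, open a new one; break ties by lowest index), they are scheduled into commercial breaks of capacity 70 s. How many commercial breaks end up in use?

  15 → break 1 (new)  [load 15/70]
  5 → break 1  [load 20/70]
  50 → break 1  [load 70/70]
  10 → break 2 (new)  [load 10/70]
  15 → break 2  [load 25/70]
  45 → break 2  [load 70/70]
  20 → break 3 (new)  [load 20/70]
  5 → break 3  [load 25/70]
3 commercial breaks opened.

3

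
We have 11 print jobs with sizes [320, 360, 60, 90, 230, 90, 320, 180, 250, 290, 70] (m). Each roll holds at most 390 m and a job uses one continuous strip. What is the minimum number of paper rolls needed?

Total = 360 + 320 + 320 + 290 + 250 + 230 + 180 + 90 + 90 + 70 + 60 = 2260 m.
Lower bound: ⌈2260/390⌉ = 6 paper rolls.
A packing using 7 paper rolls:
  roll 1: 360 = 360
  roll 2: 320 + 70 = 390
  roll 3: 320 + 60 = 380
  roll 4: 290 + 90 = 380
  roll 5: 250 + 90 = 340
  roll 6: 230 = 230
  roll 7: 180 = 180
No arrangement into 6 paper rolls stays within capacity, so 7 is optimal.

7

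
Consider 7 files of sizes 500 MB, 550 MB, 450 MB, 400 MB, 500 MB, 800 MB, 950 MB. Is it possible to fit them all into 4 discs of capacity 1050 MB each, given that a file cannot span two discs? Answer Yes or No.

No

Total = 4150 MB; ⌈4150/1050⌉ = 4.
The bound of 4 does not rule out 4, but exhaustive search shows no assignment into 4 discs of capacity 1050 MB exists — the minimum is 5.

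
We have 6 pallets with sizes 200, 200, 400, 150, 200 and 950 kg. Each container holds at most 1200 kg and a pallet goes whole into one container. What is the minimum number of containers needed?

2

Total = 950 + 400 + 200 + 200 + 200 + 150 = 2100 kg.
Lower bound: ⌈2100/1200⌉ = 2 containers.
A packing using 2 containers:
  container 1: 950 + 200 = 1150
  container 2: 400 + 200 + 200 + 150 = 950
This matches the lower bound, so 2 is optimal.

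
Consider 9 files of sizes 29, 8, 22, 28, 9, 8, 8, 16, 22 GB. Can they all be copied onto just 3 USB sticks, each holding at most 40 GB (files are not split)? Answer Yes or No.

No

Total = 150 GB; ⌈150/40⌉ = 4.
At least 4 USB sticks are required, but only 3 are allowed.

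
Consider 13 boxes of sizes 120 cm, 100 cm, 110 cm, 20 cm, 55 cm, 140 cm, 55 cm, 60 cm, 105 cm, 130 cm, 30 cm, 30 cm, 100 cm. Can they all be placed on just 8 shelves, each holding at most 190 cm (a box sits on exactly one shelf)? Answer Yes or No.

Yes

A valid assignment using 7 shelves:
  shelf 1: 140 + 30 + 20 = 190
  shelf 2: 130 + 60 = 190
  shelf 3: 120 + 55 = 175
  shelf 4: 110 + 55 = 165
  shelf 5: 105 + 30 = 135
  shelf 6: 100 = 100
  shelf 7: 100 = 100
That uses only 7 ≤ 8, so 8 shelves are enough.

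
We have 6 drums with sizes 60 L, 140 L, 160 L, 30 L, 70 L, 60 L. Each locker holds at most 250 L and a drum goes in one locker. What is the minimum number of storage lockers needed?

3

Total = 160 + 140 + 70 + 60 + 60 + 30 = 520 L.
Lower bound: ⌈520/250⌉ = 3 storage lockers.
A packing using 3 storage lockers:
  locker 1: 160 + 70 = 230
  locker 2: 140 + 60 + 30 = 230
  locker 3: 60 = 60
This matches the lower bound, so 3 is optimal.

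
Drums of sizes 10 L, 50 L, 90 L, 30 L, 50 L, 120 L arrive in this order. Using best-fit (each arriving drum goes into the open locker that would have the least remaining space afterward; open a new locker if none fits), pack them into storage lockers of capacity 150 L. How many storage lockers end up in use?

3

  10 → locker 1 (new)  [load 10/150]
  50 → locker 1  [load 60/150]
  90 → locker 1  [load 150/150]
  30 → locker 2 (new)  [load 30/150]
  50 → locker 2  [load 80/150]
  120 → locker 3 (new)  [load 120/150]
3 storage lockers opened.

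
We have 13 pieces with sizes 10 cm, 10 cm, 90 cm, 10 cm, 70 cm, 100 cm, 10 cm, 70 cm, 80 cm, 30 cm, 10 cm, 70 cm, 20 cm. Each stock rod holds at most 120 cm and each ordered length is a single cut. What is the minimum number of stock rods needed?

6

Total = 100 + 90 + 80 + 70 + 70 + 70 + 30 + 20 + 10 + 10 + 10 + 10 + 10 = 580 cm.
Lower bound: ⌈580/120⌉ = 5 stock rods.
Also, 6 pieces each exceed 60 cm, and no two of those can share a stock rod, so at least 6 stock rods are needed.
A packing using 6 stock rods:
  stock rod 1: 100 + 20 = 120
  stock rod 2: 90 + 30 = 120
  stock rod 3: 80 + 10 + 10 + 10 + 10 = 120
  stock rod 4: 70 + 10 = 80
  stock rod 5: 70 = 70
  stock rod 6: 70 = 70
This matches the lower bound, so 6 is optimal.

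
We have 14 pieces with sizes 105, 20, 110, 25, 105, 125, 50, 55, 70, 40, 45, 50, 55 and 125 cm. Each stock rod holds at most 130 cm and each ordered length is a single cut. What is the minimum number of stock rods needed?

9

Total = 125 + 125 + 110 + 105 + 105 + 70 + 55 + 55 + 50 + 50 + 45 + 40 + 25 + 20 = 980 cm.
Lower bound: ⌈980/130⌉ = 8 stock rods.
A packing using 9 stock rods:
  stock rod 1: 125 = 125
  stock rod 2: 125 = 125
  stock rod 3: 110 + 20 = 130
  stock rod 4: 105 + 25 = 130
  stock rod 5: 105 = 105
  stock rod 6: 70 + 55 = 125
  stock rod 7: 55 + 50 = 105
  stock rod 8: 50 + 45 = 95
  stock rod 9: 40 = 40
No arrangement into 8 stock rods stays within capacity, so 9 is optimal.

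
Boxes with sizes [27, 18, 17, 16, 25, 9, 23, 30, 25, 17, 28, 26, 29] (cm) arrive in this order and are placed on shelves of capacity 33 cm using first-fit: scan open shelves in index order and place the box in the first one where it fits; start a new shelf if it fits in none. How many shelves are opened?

  27 → shelf 1 (new)  [load 27/33]
  18 → shelf 2 (new)  [load 18/33]
  17 → shelf 3 (new)  [load 17/33]
  16 → shelf 3  [load 33/33]
  25 → shelf 4 (new)  [load 25/33]
  9 → shelf 2  [load 27/33]
  23 → shelf 5 (new)  [load 23/33]
  30 → shelf 6 (new)  [load 30/33]
  25 → shelf 7 (new)  [load 25/33]
  17 → shelf 8 (new)  [load 17/33]
  28 → shelf 9 (new)  [load 28/33]
  26 → shelf 10 (new)  [load 26/33]
  29 → shelf 11 (new)  [load 29/33]
11 shelves opened.

11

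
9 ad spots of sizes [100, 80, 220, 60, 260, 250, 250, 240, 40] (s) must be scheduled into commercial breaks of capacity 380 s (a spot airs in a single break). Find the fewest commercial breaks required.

Total = 260 + 250 + 250 + 240 + 220 + 100 + 80 + 60 + 40 = 1500 s.
Lower bound: ⌈1500/380⌉ = 4 commercial breaks.
Also, 5 ad spots each exceed 190 s, and no two of those can share a break, so at least 5 commercial breaks are needed.
A packing using 5 commercial breaks:
  break 1: 260 + 100 = 360
  break 2: 250 + 80 + 40 = 370
  break 3: 250 + 60 = 310
  break 4: 240 = 240
  break 5: 220 = 220
This matches the lower bound, so 5 is optimal.

5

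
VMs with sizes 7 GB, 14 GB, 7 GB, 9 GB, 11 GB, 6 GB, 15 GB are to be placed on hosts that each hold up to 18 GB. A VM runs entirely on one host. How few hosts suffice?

Total = 15 + 14 + 11 + 9 + 7 + 7 + 6 = 69 GB.
Lower bound: ⌈69/18⌉ = 4 hosts.
A packing using 5 hosts:
  host 1: 15 = 15
  host 2: 14 = 14
  host 3: 11 + 7 = 18
  host 4: 9 + 7 = 16
  host 5: 6 = 6
No arrangement into 4 hosts stays within capacity, so 5 is optimal.

5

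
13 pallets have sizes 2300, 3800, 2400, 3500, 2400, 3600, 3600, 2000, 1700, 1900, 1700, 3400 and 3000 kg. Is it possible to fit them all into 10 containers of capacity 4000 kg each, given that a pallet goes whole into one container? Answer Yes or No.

No

Total = 35300 kg; ⌈35300/4000⌉ = 9.
The bound of 9 does not rule out 10, but exhaustive search shows no assignment into 10 containers of capacity 4000 kg exists — the minimum is 11.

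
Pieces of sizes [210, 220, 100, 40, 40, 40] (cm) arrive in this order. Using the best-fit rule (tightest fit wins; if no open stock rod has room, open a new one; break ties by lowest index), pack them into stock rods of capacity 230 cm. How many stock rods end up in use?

3

  210 → stock rod 1 (new)  [load 210/230]
  220 → stock rod 2 (new)  [load 220/230]
  100 → stock rod 3 (new)  [load 100/230]
  40 → stock rod 3  [load 140/230]
  40 → stock rod 3  [load 180/230]
  40 → stock rod 3  [load 220/230]
3 stock rods opened.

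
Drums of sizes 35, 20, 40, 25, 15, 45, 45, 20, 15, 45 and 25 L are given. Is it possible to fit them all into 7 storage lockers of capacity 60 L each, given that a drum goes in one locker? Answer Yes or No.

Yes

A valid assignment using 6 storage lockers:
  locker 1: 45 + 15 = 60
  locker 2: 45 + 15 = 60
  locker 3: 45 = 45
  locker 4: 40 + 20 = 60
  locker 5: 35 + 25 = 60
  locker 6: 25 + 20 = 45
That uses only 6 ≤ 7, so 7 storage lockers are enough.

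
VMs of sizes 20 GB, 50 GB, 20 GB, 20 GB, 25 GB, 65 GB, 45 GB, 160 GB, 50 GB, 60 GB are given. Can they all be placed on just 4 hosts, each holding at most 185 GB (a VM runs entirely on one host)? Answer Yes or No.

A valid assignment using 3 hosts:
  host 1: 160 + 25 = 185
  host 2: 65 + 60 + 50 = 175
  host 3: 50 + 45 + 20 + 20 + 20 = 155
That uses only 3 ≤ 4, so 4 hosts are enough.

Yes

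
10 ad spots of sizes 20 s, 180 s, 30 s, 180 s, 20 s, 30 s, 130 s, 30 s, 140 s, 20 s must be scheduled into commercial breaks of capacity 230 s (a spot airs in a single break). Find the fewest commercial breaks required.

4

Total = 180 + 180 + 140 + 130 + 30 + 30 + 30 + 20 + 20 + 20 = 780 s.
Lower bound: ⌈780/230⌉ = 4 commercial breaks.
A packing using 4 commercial breaks:
  break 1: 180 + 30 + 20 = 230
  break 2: 180 + 30 + 20 = 230
  break 3: 140 + 30 + 20 = 190
  break 4: 130 = 130
This matches the lower bound, so 4 is optimal.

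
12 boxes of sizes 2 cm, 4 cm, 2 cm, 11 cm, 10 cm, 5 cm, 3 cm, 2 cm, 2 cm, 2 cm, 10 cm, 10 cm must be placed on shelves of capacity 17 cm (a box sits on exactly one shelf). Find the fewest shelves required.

Total = 11 + 10 + 10 + 10 + 5 + 4 + 3 + 2 + 2 + 2 + 2 + 2 = 63 cm.
Lower bound: ⌈63/17⌉ = 4 shelves.
A packing using 4 shelves:
  shelf 1: 11 + 5 = 16
  shelf 2: 10 + 4 + 3 = 17
  shelf 3: 10 + 2 + 2 + 2 = 16
  shelf 4: 10 + 2 + 2 = 14
This matches the lower bound, so 4 is optimal.

4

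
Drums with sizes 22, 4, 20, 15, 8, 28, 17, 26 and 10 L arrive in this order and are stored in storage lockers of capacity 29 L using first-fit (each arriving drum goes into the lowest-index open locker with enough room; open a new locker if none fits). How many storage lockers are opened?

  22 → locker 1 (new)  [load 22/29]
  4 → locker 1  [load 26/29]
  20 → locker 2 (new)  [load 20/29]
  15 → locker 3 (new)  [load 15/29]
  8 → locker 2  [load 28/29]
  28 → locker 4 (new)  [load 28/29]
  17 → locker 5 (new)  [load 17/29]
  26 → locker 6 (new)  [load 26/29]
  10 → locker 3  [load 25/29]
6 storage lockers opened.

6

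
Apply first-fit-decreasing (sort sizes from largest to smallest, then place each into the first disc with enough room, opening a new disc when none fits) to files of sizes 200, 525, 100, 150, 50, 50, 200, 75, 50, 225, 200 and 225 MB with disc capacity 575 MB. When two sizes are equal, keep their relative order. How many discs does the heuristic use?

Sorted descending: 525, 225, 225, 200, 200, 200, 150, 100, 75, 50, 50, 50.
  525 → disc 1 (new)  [load 525/575]
  225 → disc 2 (new)  [load 225/575]
  225 → disc 2  [load 450/575]
  200 → disc 3 (new)  [load 200/575]
  200 → disc 3  [load 400/575]
  200 → disc 4 (new)  [load 200/575]
  150 → disc 3  [load 550/575]
  100 → disc 2  [load 550/575]
  75 → disc 4  [load 275/575]
  50 → disc 1  [load 575/575]
  50 → disc 4  [load 325/575]
  50 → disc 4  [load 375/575]
4 discs opened.

4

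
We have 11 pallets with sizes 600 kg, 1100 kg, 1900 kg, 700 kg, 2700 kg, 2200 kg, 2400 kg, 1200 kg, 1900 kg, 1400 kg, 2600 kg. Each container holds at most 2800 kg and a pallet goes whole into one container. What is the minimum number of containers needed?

8

Total = 2700 + 2600 + 2400 + 2200 + 1900 + 1900 + 1400 + 1200 + 1100 + 700 + 600 = 18700 kg.
Lower bound: ⌈18700/2800⌉ = 7 containers.
A packing using 8 containers:
  container 1: 2700 = 2700
  container 2: 2600 = 2600
  container 3: 2400 = 2400
  container 4: 2200 + 600 = 2800
  container 5: 1900 + 700 = 2600
  container 6: 1900 = 1900
  container 7: 1400 + 1200 = 2600
  container 8: 1100 = 1100
No arrangement into 7 containers stays within capacity, so 8 is optimal.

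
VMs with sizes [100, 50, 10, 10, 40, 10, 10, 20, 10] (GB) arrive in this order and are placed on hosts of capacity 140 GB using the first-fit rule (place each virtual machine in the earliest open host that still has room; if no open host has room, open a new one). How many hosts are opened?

  100 → host 1 (new)  [load 100/140]
  50 → host 2 (new)  [load 50/140]
  10 → host 1  [load 110/140]
  10 → host 1  [load 120/140]
  40 → host 2  [load 90/140]
  10 → host 1  [load 130/140]
  10 → host 1  [load 140/140]
  20 → host 2  [load 110/140]
  10 → host 2  [load 120/140]
2 hosts opened.

2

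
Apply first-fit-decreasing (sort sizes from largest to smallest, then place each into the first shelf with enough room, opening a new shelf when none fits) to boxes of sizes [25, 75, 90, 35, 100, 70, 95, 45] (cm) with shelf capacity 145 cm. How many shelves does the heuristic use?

4

Sorted descending: 100, 95, 90, 75, 70, 45, 35, 25.
  100 → shelf 1 (new)  [load 100/145]
  95 → shelf 2 (new)  [load 95/145]
  90 → shelf 3 (new)  [load 90/145]
  75 → shelf 4 (new)  [load 75/145]
  70 → shelf 4  [load 145/145]
  45 → shelf 1  [load 145/145]
  35 → shelf 2  [load 130/145]
  25 → shelf 3  [load 115/145]
4 shelves opened.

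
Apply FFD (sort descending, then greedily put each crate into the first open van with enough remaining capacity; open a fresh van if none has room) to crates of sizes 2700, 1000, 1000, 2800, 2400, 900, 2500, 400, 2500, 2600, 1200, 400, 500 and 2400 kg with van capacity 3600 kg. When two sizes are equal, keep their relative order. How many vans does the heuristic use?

Sorted descending: 2800, 2700, 2600, 2500, 2500, 2400, 2400, 1200, 1000, 1000, 900, 500, 400, 400.
  2800 → van 1 (new)  [load 2800/3600]
  2700 → van 2 (new)  [load 2700/3600]
  2600 → van 3 (new)  [load 2600/3600]
  2500 → van 4 (new)  [load 2500/3600]
  2500 → van 5 (new)  [load 2500/3600]
  2400 → van 6 (new)  [load 2400/3600]
  2400 → van 7 (new)  [load 2400/3600]
  1200 → van 6  [load 3600/3600]
  1000 → van 3  [load 3600/3600]
  1000 → van 4  [load 3500/3600]
  900 → van 2  [load 3600/3600]
  500 → van 1  [load 3300/3600]
  400 → van 5  [load 2900/3600]
  400 → van 5  [load 3300/3600]
7 vans opened.

7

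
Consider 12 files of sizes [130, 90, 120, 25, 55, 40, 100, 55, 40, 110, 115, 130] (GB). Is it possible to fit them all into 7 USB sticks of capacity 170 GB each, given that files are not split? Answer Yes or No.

A valid assignment using 7 USB sticks:
  USB stick 1: 130 + 40 = 170
  USB stick 2: 130 + 40 = 170
  USB stick 3: 120 + 25 = 145
  USB stick 4: 115 + 55 = 170
  USB stick 5: 110 + 55 = 165
  USB stick 6: 100 = 100
  USB stick 7: 90 = 90
Every load is within 170 GB, so 7 USB sticks suffice.

Yes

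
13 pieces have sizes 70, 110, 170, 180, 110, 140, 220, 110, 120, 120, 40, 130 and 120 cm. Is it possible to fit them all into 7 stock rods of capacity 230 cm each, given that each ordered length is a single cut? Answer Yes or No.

No

Total = 1640 cm; ⌈1640/230⌉ = 8.
At least 8 stock rods are required, but only 7 are allowed.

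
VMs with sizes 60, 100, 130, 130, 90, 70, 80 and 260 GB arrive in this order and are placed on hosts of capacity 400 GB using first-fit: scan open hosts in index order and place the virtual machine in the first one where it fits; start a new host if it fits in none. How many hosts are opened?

3

  60 → host 1 (new)  [load 60/400]
  100 → host 1  [load 160/400]
  130 → host 1  [load 290/400]
  130 → host 2 (new)  [load 130/400]
  90 → host 1  [load 380/400]
  70 → host 2  [load 200/400]
  80 → host 2  [load 280/400]
  260 → host 3 (new)  [load 260/400]
3 hosts opened.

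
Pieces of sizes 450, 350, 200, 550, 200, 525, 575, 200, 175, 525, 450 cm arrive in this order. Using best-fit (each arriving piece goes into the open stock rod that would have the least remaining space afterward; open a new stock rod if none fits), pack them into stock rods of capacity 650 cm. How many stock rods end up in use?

  450 → stock rod 1 (new)  [load 450/650]
  350 → stock rod 2 (new)  [load 350/650]
  200 → stock rod 1  [load 650/650]
  550 → stock rod 3 (new)  [load 550/650]
  200 → stock rod 2  [load 550/650]
  525 → stock rod 4 (new)  [load 525/650]
  575 → stock rod 5 (new)  [load 575/650]
  200 → stock rod 6 (new)  [load 200/650]
  175 → stock rod 6  [load 375/650]
  525 → stock rod 7 (new)  [load 525/650]
  450 → stock rod 8 (new)  [load 450/650]
8 stock rods opened.

8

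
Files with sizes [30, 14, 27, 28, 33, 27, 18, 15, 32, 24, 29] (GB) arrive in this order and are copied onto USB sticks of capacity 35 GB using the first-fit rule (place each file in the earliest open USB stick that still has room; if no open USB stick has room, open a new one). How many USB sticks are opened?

10

  30 → USB stick 1 (new)  [load 30/35]
  14 → USB stick 2 (new)  [load 14/35]
  27 → USB stick 3 (new)  [load 27/35]
  28 → USB stick 4 (new)  [load 28/35]
  33 → USB stick 5 (new)  [load 33/35]
  27 → USB stick 6 (new)  [load 27/35]
  18 → USB stick 2  [load 32/35]
  15 → USB stick 7 (new)  [load 15/35]
  32 → USB stick 8 (new)  [load 32/35]
  24 → USB stick 9 (new)  [load 24/35]
  29 → USB stick 10 (new)  [load 29/35]
10 USB sticks opened.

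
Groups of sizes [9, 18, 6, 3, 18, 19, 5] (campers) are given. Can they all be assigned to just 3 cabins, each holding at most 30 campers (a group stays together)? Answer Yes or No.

A valid assignment using 3 cabins:
  cabin 1: 19 + 9 = 28
  cabin 2: 18 + 6 + 5 = 29
  cabin 3: 18 + 3 = 21
Every load is within 30 campers, so 3 cabins suffice.

Yes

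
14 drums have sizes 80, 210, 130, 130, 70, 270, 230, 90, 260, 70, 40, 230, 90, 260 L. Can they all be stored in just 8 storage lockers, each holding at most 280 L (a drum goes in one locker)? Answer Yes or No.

Total = 2160 L; ⌈2160/280⌉ = 8.
The bound of 8 does not rule out 8, but exhaustive search shows no assignment into 8 storage lockers of capacity 280 L exists — the minimum is 9.

No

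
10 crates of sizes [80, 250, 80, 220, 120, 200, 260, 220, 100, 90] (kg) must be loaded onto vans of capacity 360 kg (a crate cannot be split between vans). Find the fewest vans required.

Total = 260 + 250 + 220 + 220 + 200 + 120 + 100 + 90 + 80 + 80 = 1620 kg.
Lower bound: ⌈1620/360⌉ = 5 vans.
A packing using 5 vans:
  van 1: 260 + 100 = 360
  van 2: 250 + 90 = 340
  van 3: 220 + 120 = 340
  van 4: 220 + 80 = 300
  van 5: 200 + 80 = 280
This matches the lower bound, so 5 is optimal.

5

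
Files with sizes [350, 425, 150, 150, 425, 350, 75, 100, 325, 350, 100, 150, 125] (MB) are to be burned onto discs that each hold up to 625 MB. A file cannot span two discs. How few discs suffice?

6

Total = 425 + 425 + 350 + 350 + 350 + 325 + 150 + 150 + 150 + 125 + 100 + 100 + 75 = 3075 MB.
Lower bound: ⌈3075/625⌉ = 5 discs.
Also, 6 files each exceed 625/2 MB, and no two of those can share a disc, so at least 6 discs are needed.
A packing using 6 discs:
  disc 1: 425 + 150 = 575
  disc 2: 425 + 150 = 575
  disc 3: 350 + 150 + 125 = 625
  disc 4: 350 + 100 + 100 + 75 = 625
  disc 5: 350 = 350
  disc 6: 325 = 325
This matches the lower bound, so 6 is optimal.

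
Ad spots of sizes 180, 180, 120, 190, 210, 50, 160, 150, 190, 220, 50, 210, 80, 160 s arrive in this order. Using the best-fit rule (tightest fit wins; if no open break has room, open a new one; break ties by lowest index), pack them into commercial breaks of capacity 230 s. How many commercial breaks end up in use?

11

  180 → break 1 (new)  [load 180/230]
  180 → break 2 (new)  [load 180/230]
  120 → break 3 (new)  [load 120/230]
  190 → break 4 (new)  [load 190/230]
  210 → break 5 (new)  [load 210/230]
  50 → break 1  [load 230/230]
  160 → break 6 (new)  [load 160/230]
  150 → break 7 (new)  [load 150/230]
  190 → break 8 (new)  [load 190/230]
  220 → break 9 (new)  [load 220/230]
  50 → break 2  [load 230/230]
  210 → break 10 (new)  [load 210/230]
  80 → break 7  [load 230/230]
  160 → break 11 (new)  [load 160/230]
11 commercial breaks opened.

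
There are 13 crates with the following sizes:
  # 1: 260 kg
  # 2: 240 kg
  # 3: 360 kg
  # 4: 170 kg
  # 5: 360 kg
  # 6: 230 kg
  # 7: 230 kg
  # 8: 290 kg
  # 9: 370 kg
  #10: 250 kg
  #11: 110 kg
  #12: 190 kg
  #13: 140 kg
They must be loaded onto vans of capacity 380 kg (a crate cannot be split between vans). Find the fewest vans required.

10

Total = 370 + 360 + 360 + 290 + 260 + 250 + 240 + 230 + 230 + 190 + 170 + 140 + 110 = 3200 kg.
Lower bound: ⌈3200/380⌉ = 9 vans.
A packing using 10 vans:
  van 1: 370 = 370
  van 2: 360 = 360
  van 3: 360 = 360
  van 4: 290 = 290
  van 5: 260 + 110 = 370
  van 6: 250 = 250
  van 7: 240 + 140 = 380
  van 8: 230 = 230
  van 9: 230 = 230
  van 10: 190 + 170 = 360
No arrangement into 9 vans stays within capacity, so 10 is optimal.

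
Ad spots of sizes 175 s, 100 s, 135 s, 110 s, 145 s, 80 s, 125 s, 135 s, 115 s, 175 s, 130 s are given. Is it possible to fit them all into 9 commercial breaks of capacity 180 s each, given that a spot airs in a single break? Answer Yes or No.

No

Total = 1425 s; ⌈1425/180⌉ = 8.
10 ad spots each exceed half the capacity and cannot share a break, forcing at least 10 commercial breaks.
At least 10 commercial breaks are required, but only 9 are allowed.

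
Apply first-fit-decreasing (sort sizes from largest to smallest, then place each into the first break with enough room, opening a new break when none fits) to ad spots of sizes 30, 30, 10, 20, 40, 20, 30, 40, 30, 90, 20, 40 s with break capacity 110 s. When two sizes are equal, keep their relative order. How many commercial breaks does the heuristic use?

4

Sorted descending: 90, 40, 40, 40, 30, 30, 30, 30, 20, 20, 20, 10.
  90 → break 1 (new)  [load 90/110]
  40 → break 2 (new)  [load 40/110]
  40 → break 2  [load 80/110]
  40 → break 3 (new)  [load 40/110]
  30 → break 2  [load 110/110]
  30 → break 3  [load 70/110]
  30 → break 3  [load 100/110]
  30 → break 4 (new)  [load 30/110]
  20 → break 1  [load 110/110]
  20 → break 4  [load 50/110]
  20 → break 4  [load 70/110]
  10 → break 3  [load 110/110]
4 commercial breaks opened.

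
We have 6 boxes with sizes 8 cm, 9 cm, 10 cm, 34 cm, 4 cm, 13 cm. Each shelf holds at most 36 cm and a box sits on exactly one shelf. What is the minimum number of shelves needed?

Total = 34 + 13 + 10 + 9 + 8 + 4 = 78 cm.
Lower bound: ⌈78/36⌉ = 3 shelves.
A packing using 3 shelves:
  shelf 1: 34 = 34
  shelf 2: 13 + 10 + 9 + 4 = 36
  shelf 3: 8 = 8
This matches the lower bound, so 3 is optimal.

3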